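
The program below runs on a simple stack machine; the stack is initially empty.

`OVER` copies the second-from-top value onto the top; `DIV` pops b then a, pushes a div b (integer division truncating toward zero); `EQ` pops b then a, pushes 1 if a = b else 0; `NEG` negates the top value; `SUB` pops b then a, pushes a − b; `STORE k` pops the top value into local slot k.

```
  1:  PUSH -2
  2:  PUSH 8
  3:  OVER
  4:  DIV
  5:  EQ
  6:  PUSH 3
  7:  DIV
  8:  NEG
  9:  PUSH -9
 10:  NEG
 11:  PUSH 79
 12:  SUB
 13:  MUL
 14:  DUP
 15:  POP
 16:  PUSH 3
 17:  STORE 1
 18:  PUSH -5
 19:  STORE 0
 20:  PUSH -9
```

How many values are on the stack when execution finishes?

2

PUSH -2 : -2
PUSH 8  : -2 8
OVER    : -2 8 -2
DIV     : -2 -4
EQ      : 0
PUSH 3  : 0 3
DIV     : 0
NEG     : 0
PUSH -9 : 0 -9
NEG     : 0 9
PUSH 79 : 0 9 79
SUB     : 0 -70
MUL     : 0
DUP     : 0 0
POP     : 0
PUSH 3  : 0 3
STORE 1 : 0
PUSH -5 : 0 -5
STORE 0 : 0
PUSH -9 : 0 -9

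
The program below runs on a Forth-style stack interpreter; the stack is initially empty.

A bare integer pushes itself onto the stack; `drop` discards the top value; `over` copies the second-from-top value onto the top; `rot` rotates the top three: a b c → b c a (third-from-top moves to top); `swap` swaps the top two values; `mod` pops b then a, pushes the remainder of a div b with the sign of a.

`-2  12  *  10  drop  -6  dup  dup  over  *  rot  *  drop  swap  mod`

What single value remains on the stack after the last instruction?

-6

-2   → [-2]
12   → [-2, 12]
*    → [-24]
10   → [-24, 10]
drop → [-24]
-6   → [-24, -6]
dup  → [-24, -6, -6]
dup  → [-24, -6, -6, -6]
over → [-24, -6, -6, -6, -6]
*    → [-24, -6, -6, 36]
rot  → [-24, -6, 36, -6]
*    → [-24, -6, -216]
drop → [-24, -6]
swap → [-6, -24]
mod  → [-6]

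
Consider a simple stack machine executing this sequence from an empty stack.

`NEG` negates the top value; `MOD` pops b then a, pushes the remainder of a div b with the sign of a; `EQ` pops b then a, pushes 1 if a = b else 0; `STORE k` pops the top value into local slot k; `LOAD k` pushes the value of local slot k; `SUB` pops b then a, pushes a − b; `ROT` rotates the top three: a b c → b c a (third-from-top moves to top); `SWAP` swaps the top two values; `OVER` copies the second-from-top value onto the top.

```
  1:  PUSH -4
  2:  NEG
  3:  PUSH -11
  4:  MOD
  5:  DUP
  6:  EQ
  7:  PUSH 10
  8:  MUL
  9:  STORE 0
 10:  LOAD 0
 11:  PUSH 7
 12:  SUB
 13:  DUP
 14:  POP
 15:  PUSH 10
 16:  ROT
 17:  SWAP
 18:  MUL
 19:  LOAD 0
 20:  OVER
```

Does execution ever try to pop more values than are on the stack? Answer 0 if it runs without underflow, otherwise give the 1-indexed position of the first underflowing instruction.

16

PUSH -4  -> [-4]
NEG      -> [4]
PUSH -11 -> [4, -11]
MOD      -> [4]
DUP      -> [4, 4]
EQ       -> [1]
PUSH 10  -> [1, 10]
MUL      -> [10]
STORE 0  -> []
LOAD 0   -> [10]
PUSH 7   -> [10, 7]
SUB      -> [3]
DUP      -> [3, 3]
POP      -> [3]
PUSH 10  -> [3, 10]
ROT  — needs 3 operands, stack has 2 → underflow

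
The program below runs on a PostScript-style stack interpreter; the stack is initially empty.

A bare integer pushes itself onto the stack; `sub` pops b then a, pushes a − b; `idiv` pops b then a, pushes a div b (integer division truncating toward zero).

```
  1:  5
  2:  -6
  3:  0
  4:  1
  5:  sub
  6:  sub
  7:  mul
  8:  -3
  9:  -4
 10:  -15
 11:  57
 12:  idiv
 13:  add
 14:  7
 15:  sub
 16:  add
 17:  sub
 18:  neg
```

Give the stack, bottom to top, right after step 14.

5    : 5
-6   : 5 -6
0    : 5 -6 0
1    : 5 -6 0 1
sub  : 5 -6 -1
sub  : 5 -5
mul  : -25
-3   : -25 -3
-4   : -25 -3 -4
-15  : -25 -3 -4 -15
57   : -25 -3 -4 -15 57
idiv : -25 -3 -4 0
add  : -25 -3 -4
7    : -25 -3 -4 7

[-25, -3, -4, 7]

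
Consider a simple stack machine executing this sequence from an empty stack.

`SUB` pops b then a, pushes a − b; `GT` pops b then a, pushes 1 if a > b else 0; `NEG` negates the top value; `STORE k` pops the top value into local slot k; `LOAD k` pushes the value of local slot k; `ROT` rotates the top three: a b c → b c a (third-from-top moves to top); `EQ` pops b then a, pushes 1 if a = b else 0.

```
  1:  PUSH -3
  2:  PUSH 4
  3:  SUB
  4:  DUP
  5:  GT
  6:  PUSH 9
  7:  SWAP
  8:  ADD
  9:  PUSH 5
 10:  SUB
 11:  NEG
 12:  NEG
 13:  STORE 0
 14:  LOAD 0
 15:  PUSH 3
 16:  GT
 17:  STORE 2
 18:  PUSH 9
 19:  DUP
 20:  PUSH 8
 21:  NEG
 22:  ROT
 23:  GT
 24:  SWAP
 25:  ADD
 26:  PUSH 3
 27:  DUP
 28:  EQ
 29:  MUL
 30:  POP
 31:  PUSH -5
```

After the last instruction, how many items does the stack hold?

PUSH -3  [-3]
PUSH 4   [-3, 4]
SUB      [-7]
DUP      [-7, -7]
GT       [0]
PUSH 9   [0, 9]
SWAP     [9, 0]
ADD      [9]
PUSH 5   [9, 5]
SUB      [4]
NEG      [-4]
NEG      [4]
STORE 0  []
LOAD 0   [4]
PUSH 3   [4, 3]
GT       [1]
STORE 2  []
PUSH 9   [9]
DUP      [9, 9]
PUSH 8   [9, 9, 8]
NEG      [9, 9, -8]
ROT      [9, -8, 9]
GT       [9, 0]
SWAP     [0, 9]
ADD      [9]
PUSH 3   [9, 3]
DUP      [9, 3, 3]
EQ       [9, 1]
MUL      [9]
POP      []
PUSH -5  [-5]

1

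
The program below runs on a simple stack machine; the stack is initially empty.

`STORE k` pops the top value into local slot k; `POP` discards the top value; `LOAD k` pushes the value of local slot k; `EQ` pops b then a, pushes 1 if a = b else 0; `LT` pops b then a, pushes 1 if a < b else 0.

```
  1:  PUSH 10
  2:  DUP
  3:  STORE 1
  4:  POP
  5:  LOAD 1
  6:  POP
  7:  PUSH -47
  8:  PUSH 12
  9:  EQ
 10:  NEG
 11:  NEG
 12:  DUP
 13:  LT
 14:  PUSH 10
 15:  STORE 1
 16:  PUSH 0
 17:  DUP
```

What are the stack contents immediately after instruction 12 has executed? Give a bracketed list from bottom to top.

PUSH 10  : [10]
DUP      : [10, 10]
STORE 1  : [10]
POP      : []
LOAD 1   : [10]
POP      : []
PUSH -47 : [-47]
PUSH 12  : [-47, 12]
EQ       : [0]
NEG      : [0]
NEG      : [0]
DUP      : [0, 0]

[0, 0]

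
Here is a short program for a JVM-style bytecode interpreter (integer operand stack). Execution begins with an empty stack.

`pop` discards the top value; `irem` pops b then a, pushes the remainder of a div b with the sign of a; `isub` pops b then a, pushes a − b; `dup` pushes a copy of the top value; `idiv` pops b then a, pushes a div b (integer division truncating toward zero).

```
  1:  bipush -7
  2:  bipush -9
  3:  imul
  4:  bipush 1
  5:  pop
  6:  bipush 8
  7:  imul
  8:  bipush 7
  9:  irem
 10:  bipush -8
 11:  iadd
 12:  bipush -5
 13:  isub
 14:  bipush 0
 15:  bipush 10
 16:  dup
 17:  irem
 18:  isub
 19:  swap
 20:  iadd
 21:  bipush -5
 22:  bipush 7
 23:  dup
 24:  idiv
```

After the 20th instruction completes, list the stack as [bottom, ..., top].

bipush -7 -> [-7]
bipush -9 -> [-7, -9]
imul      -> [63]
bipush 1  -> [63, 1]
pop       -> [63]
bipush 8  -> [63, 8]
imul      -> [504]
bipush 7  -> [504, 7]
irem      -> [0]
bipush -8 -> [0, -8]
iadd      -> [-8]
bipush -5 -> [-8, -5]
isub      -> [-3]
bipush 0  -> [-3, 0]
bipush 10 -> [-3, 0, 10]
dup       -> [-3, 0, 10, 10]
irem      -> [-3, 0, 0]
isub      -> [-3, 0]
swap      -> [0, -3]
iadd      -> [-3]

[-3]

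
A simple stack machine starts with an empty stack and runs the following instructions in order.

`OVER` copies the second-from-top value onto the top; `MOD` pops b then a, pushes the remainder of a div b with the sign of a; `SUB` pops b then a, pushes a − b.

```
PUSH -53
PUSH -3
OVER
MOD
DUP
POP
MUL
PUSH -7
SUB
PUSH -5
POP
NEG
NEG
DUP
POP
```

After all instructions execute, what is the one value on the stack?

166

PUSH -53 → -53
PUSH -3  → -53 -3
OVER     → -53 -3 -53
MOD      → -53 -3
DUP      → -53 -3 -3
POP      → -53 -3
MUL      → 159
PUSH -7  → 159 -7
SUB      → 166
PUSH -5  → 166 -5
POP      → 166
NEG      → -166
NEG      → 166
DUP      → 166 166
POP      → 166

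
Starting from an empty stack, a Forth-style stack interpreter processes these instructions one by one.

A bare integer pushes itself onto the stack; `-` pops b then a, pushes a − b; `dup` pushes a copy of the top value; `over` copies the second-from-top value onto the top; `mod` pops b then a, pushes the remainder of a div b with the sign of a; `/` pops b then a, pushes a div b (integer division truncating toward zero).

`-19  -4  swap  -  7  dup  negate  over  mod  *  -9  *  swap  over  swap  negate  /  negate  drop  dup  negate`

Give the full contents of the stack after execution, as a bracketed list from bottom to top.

-19    → -19
-4     → -19 -4
swap   → -4 -19
-      → 15
7      → 15 7
dup    → 15 7 7
negate → 15 7 -7
over   → 15 7 -7 7
mod    → 15 7 0
*      → 15 0
-9     → 15 0 -9
*      → 15 0
swap   → 0 15
over   → 0 15 0
swap   → 0 0 15
negate → 0 0 -15
/      → 0 0
negate → 0 0
drop   → 0
dup    → 0 0
negate → 0 0

[0, 0]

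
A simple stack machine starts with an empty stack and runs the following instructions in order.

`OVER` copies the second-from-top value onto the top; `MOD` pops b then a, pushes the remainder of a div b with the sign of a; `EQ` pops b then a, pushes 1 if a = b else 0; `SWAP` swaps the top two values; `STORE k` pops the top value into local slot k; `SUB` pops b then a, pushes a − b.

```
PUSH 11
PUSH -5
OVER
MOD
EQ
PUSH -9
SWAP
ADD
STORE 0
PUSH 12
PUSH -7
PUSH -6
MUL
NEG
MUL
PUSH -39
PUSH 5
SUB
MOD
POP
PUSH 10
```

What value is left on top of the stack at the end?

10

PUSH 11  -> 11
PUSH -5  -> 11 -5
OVER     -> 11 -5 11
MOD      -> 11 -5
EQ       -> 0
PUSH -9  -> 0 -9
SWAP     -> -9 0
ADD      -> -9
STORE 0  -> (empty)
PUSH 12  -> 12
PUSH -7  -> 12 -7
PUSH -6  -> 12 -7 -6
MUL      -> 12 42
NEG      -> 12 -42
MUL      -> -504
PUSH -39 -> -504 -39
PUSH 5   -> -504 -39 5
SUB      -> -504 -44
MOD      -> -20
POP      -> (empty)
PUSH 10  -> 10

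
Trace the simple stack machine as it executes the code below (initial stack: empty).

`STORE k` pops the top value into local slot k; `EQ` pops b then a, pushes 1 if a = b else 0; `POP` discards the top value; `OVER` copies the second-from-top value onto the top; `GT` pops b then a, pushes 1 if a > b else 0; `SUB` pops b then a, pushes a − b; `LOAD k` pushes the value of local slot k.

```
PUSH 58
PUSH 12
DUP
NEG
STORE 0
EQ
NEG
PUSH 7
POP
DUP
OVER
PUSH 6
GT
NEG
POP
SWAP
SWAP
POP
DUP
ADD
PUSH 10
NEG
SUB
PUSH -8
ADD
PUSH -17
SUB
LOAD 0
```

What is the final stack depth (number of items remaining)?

2

PUSH 58  -> 58
PUSH 12  -> 58 12
DUP      -> 58 12 12
NEG      -> 58 12 -12
STORE 0  -> 58 12
EQ       -> 0
NEG      -> 0
PUSH 7   -> 0 7
POP      -> 0
DUP      -> 0 0
OVER     -> 0 0 0
PUSH 6   -> 0 0 0 6
GT       -> 0 0 0
NEG      -> 0 0 0
POP      -> 0 0
SWAP     -> 0 0
SWAP     -> 0 0
POP      -> 0
DUP      -> 0 0
ADD      -> 0
PUSH 10  -> 0 10
NEG      -> 0 -10
SUB      -> 10
PUSH -8  -> 10 -8
ADD      -> 2
PUSH -17 -> 2 -17
SUB      -> 19
LOAD 0   -> 19 -12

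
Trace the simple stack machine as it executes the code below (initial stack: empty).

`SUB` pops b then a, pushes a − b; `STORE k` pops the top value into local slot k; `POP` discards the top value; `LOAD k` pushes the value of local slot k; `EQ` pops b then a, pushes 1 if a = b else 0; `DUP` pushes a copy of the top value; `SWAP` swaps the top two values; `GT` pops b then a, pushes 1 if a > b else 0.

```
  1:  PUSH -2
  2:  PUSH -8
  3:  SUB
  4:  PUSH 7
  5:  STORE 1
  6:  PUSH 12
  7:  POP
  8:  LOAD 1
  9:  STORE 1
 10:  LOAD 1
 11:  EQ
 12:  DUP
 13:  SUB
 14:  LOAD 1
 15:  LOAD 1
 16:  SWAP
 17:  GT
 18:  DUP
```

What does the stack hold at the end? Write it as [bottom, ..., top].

[0, 0, 0]

PUSH -2 -> -2
PUSH -8 -> -2 -8
SUB     -> 6
PUSH 7  -> 6 7
STORE 1 -> 6
PUSH 12 -> 6 12
POP     -> 6
LOAD 1  -> 6 7
STORE 1 -> 6
LOAD 1  -> 6 7
EQ      -> 0
DUP     -> 0 0
SUB     -> 0
LOAD 1  -> 0 7
LOAD 1  -> 0 7 7
SWAP    -> 0 7 7
GT      -> 0 0
DUP     -> 0 0 0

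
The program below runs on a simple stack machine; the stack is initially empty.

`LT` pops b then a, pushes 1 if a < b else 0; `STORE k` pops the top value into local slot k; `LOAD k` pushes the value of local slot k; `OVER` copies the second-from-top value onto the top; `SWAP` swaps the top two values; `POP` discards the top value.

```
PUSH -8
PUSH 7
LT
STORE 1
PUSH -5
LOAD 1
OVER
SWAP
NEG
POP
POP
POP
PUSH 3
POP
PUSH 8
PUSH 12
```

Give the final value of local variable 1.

1

PUSH -8 → [-8]
PUSH 7  → [-8, 7]
LT      → [1]
STORE 1 → []
PUSH -5 → [-5]
LOAD 1  → [-5, 1]
OVER    → [-5, 1, -5]
SWAP    → [-5, -5, 1]
NEG     → [-5, -5, -1]
POP     → [-5, -5]
POP     → [-5]
POP     → []
PUSH 3  → [3]
POP     → []
PUSH 8  → [8]
PUSH 12 → [8, 12]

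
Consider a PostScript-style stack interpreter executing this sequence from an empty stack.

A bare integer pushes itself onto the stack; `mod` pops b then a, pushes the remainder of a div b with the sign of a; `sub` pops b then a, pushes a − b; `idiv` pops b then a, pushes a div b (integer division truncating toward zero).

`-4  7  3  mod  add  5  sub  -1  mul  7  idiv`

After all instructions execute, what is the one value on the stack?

1

-4   -> [-4]
7    -> [-4, 7]
3    -> [-4, 7, 3]
mod  -> [-4, 1]
add  -> [-3]
5    -> [-3, 5]
sub  -> [-8]
-1   -> [-8, -1]
mul  -> [8]
7    -> [8, 7]
idiv -> [1]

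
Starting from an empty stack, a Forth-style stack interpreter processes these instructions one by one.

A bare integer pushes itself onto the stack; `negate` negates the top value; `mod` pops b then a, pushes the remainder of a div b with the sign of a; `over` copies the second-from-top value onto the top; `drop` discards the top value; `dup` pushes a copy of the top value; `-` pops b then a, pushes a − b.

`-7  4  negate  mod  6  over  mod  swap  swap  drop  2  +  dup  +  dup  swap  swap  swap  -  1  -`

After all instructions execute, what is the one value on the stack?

-7      [-7]
4       [-7, 4]
negate  [-7, -4]
mod     [-3]
6       [-3, 6]
over    [-3, 6, -3]
mod     [-3, 0]
swap    [0, -3]
swap    [-3, 0]
drop    [-3]
2       [-3, 2]
+       [-1]
dup     [-1, -1]
+       [-2]
dup     [-2, -2]
swap    [-2, -2]
swap    [-2, -2]
swap    [-2, -2]
-       [0]
1       [0, 1]
-       [-1]

-1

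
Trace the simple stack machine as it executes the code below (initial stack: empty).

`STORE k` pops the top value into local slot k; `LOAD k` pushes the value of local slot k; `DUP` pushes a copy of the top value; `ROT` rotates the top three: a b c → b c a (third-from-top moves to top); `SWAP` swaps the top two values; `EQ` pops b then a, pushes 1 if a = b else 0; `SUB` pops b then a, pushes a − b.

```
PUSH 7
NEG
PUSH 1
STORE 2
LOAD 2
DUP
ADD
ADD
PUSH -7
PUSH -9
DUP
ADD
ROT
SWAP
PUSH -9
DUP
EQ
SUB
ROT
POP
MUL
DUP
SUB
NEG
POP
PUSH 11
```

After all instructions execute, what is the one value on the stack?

PUSH 7  : [7]
NEG     : [-7]
PUSH 1  : [-7, 1]
STORE 2 : [-7]
LOAD 2  : [-7, 1]
DUP     : [-7, 1, 1]
ADD     : [-7, 2]
ADD     : [-5]
PUSH -7 : [-5, -7]
PUSH -9 : [-5, -7, -9]
DUP     : [-5, -7, -9, -9]
ADD     : [-5, -7, -18]
ROT     : [-7, -18, -5]
SWAP    : [-7, -5, -18]
PUSH -9 : [-7, -5, -18, -9]
DUP     : [-7, -5, -18, -9, -9]
EQ      : [-7, -5, -18, 1]
SUB     : [-7, -5, -19]
ROT     : [-5, -19, -7]
POP     : [-5, -19]
MUL     : [95]
DUP     : [95, 95]
SUB     : [0]
NEG     : [0]
POP     : []
PUSH 11 : [11]

11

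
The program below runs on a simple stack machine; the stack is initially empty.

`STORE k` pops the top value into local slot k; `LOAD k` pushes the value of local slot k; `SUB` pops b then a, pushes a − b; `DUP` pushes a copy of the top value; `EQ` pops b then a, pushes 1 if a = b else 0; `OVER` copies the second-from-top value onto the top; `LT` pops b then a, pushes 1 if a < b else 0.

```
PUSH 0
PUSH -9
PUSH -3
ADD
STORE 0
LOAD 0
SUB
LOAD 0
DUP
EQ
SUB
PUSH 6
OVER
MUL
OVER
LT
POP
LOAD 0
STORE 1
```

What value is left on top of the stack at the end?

PUSH 0  : 0
PUSH -9 : 0 -9
PUSH -3 : 0 -9 -3
ADD     : 0 -12
STORE 0 : 0
LOAD 0  : 0 -12
SUB     : 12
LOAD 0  : 12 -12
DUP     : 12 -12 -12
EQ      : 12 1
SUB     : 11
PUSH 6  : 11 6
OVER    : 11 6 11
MUL     : 11 66
OVER    : 11 66 11
LT      : 11 0
POP     : 11
LOAD 0  : 11 -12
STORE 1 : 11

11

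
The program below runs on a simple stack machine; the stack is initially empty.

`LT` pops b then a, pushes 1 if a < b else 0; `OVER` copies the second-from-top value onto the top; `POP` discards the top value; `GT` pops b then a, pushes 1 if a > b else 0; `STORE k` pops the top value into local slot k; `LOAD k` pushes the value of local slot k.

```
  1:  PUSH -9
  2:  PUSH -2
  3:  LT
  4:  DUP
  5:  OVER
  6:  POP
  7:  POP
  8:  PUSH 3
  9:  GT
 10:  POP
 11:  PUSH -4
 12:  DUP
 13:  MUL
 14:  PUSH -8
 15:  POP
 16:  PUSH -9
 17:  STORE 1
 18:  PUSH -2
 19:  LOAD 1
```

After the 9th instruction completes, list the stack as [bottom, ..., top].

PUSH -9  -9
PUSH -2  -9 -2
LT       1
DUP      1 1
OVER     1 1 1
POP      1 1
POP      1
PUSH 3   1 3
GT       0

[0]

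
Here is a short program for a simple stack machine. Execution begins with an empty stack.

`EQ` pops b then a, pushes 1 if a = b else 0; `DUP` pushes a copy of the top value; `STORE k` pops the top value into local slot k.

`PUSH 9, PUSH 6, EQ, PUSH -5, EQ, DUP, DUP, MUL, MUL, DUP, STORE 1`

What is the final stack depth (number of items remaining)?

PUSH 9   [9]
PUSH 6   [9, 6]
EQ       [0]
PUSH -5  [0, -5]
EQ       [0]
DUP      [0, 0]
DUP      [0, 0, 0]
MUL      [0, 0]
MUL      [0]
DUP      [0, 0]
STORE 1  [0]

1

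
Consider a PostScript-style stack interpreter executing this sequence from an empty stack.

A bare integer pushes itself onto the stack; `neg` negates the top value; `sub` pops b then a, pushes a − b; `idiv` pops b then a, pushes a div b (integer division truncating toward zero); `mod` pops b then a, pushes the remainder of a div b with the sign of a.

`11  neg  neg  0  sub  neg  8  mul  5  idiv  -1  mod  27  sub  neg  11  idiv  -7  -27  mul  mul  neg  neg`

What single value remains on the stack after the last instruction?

378

11    [11]
neg   [-11]
neg   [11]
0     [11, 0]
sub   [11]
neg   [-11]
8     [-11, 8]
mul   [-88]
5     [-88, 5]
idiv  [-17]
-1    [-17, -1]
mod   [0]
27    [0, 27]
sub   [-27]
neg   [27]
11    [27, 11]
idiv  [2]
-7    [2, -7]
-27   [2, -7, -27]
mul   [2, 189]
mul   [378]
neg   [-378]
neg   [378]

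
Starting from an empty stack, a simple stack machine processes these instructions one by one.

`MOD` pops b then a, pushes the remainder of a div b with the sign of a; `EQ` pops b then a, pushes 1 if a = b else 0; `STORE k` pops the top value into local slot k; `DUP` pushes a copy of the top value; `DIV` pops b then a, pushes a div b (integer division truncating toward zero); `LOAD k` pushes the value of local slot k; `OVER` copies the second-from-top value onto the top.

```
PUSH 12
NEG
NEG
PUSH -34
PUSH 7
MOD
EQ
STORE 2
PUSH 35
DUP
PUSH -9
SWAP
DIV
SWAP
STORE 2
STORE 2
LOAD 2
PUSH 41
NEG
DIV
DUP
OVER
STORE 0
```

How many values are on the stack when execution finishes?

2

PUSH 12  -> [12]
NEG      -> [-12]
NEG      -> [12]
PUSH -34 -> [12, -34]
PUSH 7   -> [12, -34, 7]
MOD      -> [12, -6]
EQ       -> [0]
STORE 2  -> []
PUSH 35  -> [35]
DUP      -> [35, 35]
PUSH -9  -> [35, 35, -9]
SWAP     -> [35, -9, 35]
DIV      -> [35, 0]
SWAP     -> [0, 35]
STORE 2  -> [0]
STORE 2  -> []
LOAD 2   -> [0]
PUSH 41  -> [0, 41]
NEG      -> [0, -41]
DIV      -> [0]
DUP      -> [0, 0]
OVER     -> [0, 0, 0]
STORE 0  -> [0, 0]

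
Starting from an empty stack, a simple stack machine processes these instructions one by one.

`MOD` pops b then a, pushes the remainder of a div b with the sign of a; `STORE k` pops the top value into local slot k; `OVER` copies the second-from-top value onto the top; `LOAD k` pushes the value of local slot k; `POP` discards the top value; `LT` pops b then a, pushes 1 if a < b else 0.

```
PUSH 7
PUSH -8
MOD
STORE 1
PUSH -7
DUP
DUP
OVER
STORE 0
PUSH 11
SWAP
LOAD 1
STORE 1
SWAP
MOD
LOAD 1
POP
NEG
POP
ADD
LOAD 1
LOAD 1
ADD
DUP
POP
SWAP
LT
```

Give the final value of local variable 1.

7

PUSH 7  → [7]
PUSH -8 → [7, -8]
MOD     → [7]
STORE 1 → []
PUSH -7 → [-7]
DUP     → [-7, -7]
DUP     → [-7, -7, -7]
OVER    → [-7, -7, -7, -7]
STORE 0 → [-7, -7, -7]
PUSH 11 → [-7, -7, -7, 11]
SWAP    → [-7, -7, 11, -7]
LOAD 1  → [-7, -7, 11, -7, 7]
STORE 1 → [-7, -7, 11, -7]
SWAP    → [-7, -7, -7, 11]
MOD     → [-7, -7, -7]
LOAD 1  → [-7, -7, -7, 7]
POP     → [-7, -7, -7]
NEG     → [-7, -7, 7]
POP     → [-7, -7]
ADD     → [-14]
LOAD 1  → [-14, 7]
LOAD 1  → [-14, 7, 7]
ADD     → [-14, 14]
DUP     → [-14, 14, 14]
POP     → [-14, 14]
SWAP    → [14, -14]
LT      → [0]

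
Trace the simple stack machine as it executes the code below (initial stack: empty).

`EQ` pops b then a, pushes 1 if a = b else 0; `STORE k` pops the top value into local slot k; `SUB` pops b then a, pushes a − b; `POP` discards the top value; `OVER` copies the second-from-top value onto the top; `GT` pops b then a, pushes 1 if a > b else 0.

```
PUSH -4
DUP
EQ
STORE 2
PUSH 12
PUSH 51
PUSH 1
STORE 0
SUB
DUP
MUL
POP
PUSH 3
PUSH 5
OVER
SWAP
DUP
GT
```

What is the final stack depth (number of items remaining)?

3

PUSH -4 → [-4]
DUP     → [-4, -4]
EQ      → [1]
STORE 2 → []
PUSH 12 → [12]
PUSH 51 → [12, 51]
PUSH 1  → [12, 51, 1]
STORE 0 → [12, 51]
SUB     → [-39]
DUP     → [-39, -39]
MUL     → [1521]
POP     → []
PUSH 3  → [3]
PUSH 5  → [3, 5]
OVER    → [3, 5, 3]
SWAP    → [3, 3, 5]
DUP     → [3, 3, 5, 5]
GT      → [3, 3, 0]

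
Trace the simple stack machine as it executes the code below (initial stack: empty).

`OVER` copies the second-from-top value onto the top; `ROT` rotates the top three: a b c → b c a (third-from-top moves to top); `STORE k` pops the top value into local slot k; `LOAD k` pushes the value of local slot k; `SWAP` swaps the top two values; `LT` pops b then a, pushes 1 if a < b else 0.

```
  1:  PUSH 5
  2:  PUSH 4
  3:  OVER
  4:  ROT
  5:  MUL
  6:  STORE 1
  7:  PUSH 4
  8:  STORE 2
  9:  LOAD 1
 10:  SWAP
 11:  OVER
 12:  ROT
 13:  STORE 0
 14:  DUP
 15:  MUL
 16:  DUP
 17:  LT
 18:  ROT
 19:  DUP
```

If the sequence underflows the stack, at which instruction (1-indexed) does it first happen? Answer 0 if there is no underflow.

18

PUSH 5   5
PUSH 4   5 4
OVER     5 4 5
ROT      4 5 5
MUL      4 25
STORE 1  4
PUSH 4   4 4
STORE 2  4
LOAD 1   4 25
SWAP     25 4
OVER     25 4 25
ROT      4 25 25
STORE 0  4 25
DUP      4 25 25
MUL      4 625
DUP      4 625 625
LT       4 0
ROT  — needs 3 operands, stack has 2 → underflow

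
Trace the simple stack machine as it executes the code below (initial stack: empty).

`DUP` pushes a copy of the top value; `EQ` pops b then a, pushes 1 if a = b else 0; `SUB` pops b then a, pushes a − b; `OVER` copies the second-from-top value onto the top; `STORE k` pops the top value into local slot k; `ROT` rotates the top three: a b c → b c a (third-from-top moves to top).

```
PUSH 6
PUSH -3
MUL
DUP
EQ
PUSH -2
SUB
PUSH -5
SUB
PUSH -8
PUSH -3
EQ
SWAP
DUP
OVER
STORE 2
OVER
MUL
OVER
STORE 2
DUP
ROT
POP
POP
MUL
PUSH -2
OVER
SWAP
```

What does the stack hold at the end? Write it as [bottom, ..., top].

[0, 0, -2]

PUSH 6  → [6]
PUSH -3 → [6, -3]
MUL     → [-18]
DUP     → [-18, -18]
EQ      → [1]
PUSH -2 → [1, -2]
SUB     → [3]
PUSH -5 → [3, -5]
SUB     → [8]
PUSH -8 → [8, -8]
PUSH -3 → [8, -8, -3]
EQ      → [8, 0]
SWAP    → [0, 8]
DUP     → [0, 8, 8]
OVER    → [0, 8, 8, 8]
STORE 2 → [0, 8, 8]
OVER    → [0, 8, 8, 8]
MUL     → [0, 8, 64]
OVER    → [0, 8, 64, 8]
STORE 2 → [0, 8, 64]
DUP     → [0, 8, 64, 64]
ROT     → [0, 64, 64, 8]
POP     → [0, 64, 64]
POP     → [0, 64]
MUL     → [0]
PUSH -2 → [0, -2]
OVER    → [0, -2, 0]
SWAP    → [0, 0, -2]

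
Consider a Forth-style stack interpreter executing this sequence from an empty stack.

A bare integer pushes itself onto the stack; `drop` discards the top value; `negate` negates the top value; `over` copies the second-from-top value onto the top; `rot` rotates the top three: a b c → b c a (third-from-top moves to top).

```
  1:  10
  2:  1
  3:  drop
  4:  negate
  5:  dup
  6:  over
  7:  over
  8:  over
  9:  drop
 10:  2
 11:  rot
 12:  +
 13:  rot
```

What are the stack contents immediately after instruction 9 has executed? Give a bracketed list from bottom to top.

10      [10]
1       [10, 1]
drop    [10]
negate  [-10]
dup     [-10, -10]
over    [-10, -10, -10]
over    [-10, -10, -10, -10]
over    [-10, -10, -10, -10, -10]
drop    [-10, -10, -10, -10]

[-10, -10, -10, -10]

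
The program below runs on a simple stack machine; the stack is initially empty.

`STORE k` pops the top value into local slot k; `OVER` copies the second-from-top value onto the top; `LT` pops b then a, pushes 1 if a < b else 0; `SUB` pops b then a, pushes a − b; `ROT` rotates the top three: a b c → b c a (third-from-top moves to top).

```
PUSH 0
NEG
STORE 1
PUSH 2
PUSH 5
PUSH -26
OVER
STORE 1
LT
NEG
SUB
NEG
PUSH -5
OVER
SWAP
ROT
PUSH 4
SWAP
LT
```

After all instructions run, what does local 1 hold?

PUSH 0   : [0]
NEG      : [0]
STORE 1  : []
PUSH 2   : [2]
PUSH 5   : [2, 5]
PUSH -26 : [2, 5, -26]
OVER     : [2, 5, -26, 5]
STORE 1  : [2, 5, -26]
LT       : [2, 0]
NEG      : [2, 0]
SUB      : [2]
NEG      : [-2]
PUSH -5  : [-2, -5]
OVER     : [-2, -5, -2]
SWAP     : [-2, -2, -5]
ROT      : [-2, -5, -2]
PUSH 4   : [-2, -5, -2, 4]
SWAP     : [-2, -5, 4, -2]
LT       : [-2, -5, 0]

5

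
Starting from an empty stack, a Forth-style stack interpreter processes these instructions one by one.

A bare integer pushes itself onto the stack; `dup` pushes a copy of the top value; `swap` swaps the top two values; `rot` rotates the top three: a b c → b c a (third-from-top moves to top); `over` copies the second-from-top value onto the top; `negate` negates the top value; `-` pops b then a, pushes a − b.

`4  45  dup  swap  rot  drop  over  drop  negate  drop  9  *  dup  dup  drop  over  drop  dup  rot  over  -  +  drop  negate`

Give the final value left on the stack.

-405

4       4
45      4 45
dup     4 45 45
swap    4 45 45
rot     45 45 4
drop    45 45
over    45 45 45
drop    45 45
negate  45 -45
drop    45
9       45 9
*       405
dup     405 405
dup     405 405 405
drop    405 405
over    405 405 405
drop    405 405
dup     405 405 405
rot     405 405 405
over    405 405 405 405
-       405 405 0
+       405 405
drop    405
negate  -405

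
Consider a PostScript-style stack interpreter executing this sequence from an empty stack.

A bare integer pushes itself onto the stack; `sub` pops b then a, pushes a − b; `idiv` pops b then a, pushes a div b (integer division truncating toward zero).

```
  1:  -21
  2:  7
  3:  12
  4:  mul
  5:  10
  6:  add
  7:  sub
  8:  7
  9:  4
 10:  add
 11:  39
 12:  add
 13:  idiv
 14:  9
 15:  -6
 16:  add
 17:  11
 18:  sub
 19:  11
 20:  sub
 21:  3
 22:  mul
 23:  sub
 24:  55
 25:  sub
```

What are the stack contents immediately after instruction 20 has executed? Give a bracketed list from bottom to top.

[-2, -19]

-21  → [-21]
7    → [-21, 7]
12   → [-21, 7, 12]
mul  → [-21, 84]
10   → [-21, 84, 10]
add  → [-21, 94]
sub  → [-115]
7    → [-115, 7]
4    → [-115, 7, 4]
add  → [-115, 11]
39   → [-115, 11, 39]
add  → [-115, 50]
idiv → [-2]
9    → [-2, 9]
-6   → [-2, 9, -6]
add  → [-2, 3]
11   → [-2, 3, 11]
sub  → [-2, -8]
11   → [-2, -8, 11]
sub  → [-2, -19]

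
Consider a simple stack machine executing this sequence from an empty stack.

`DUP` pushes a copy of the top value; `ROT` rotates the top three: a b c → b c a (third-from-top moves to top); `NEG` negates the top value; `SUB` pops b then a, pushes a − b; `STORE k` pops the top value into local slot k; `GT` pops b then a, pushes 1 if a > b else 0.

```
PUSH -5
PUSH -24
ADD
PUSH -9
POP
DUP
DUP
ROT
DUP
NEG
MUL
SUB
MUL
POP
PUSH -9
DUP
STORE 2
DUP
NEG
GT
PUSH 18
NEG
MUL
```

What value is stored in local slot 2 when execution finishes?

-9

PUSH -5  -> [-5]
PUSH -24 -> [-5, -24]
ADD      -> [-29]
PUSH -9  -> [-29, -9]
POP      -> [-29]
DUP      -> [-29, -29]
DUP      -> [-29, -29, -29]
ROT      -> [-29, -29, -29]
DUP      -> [-29, -29, -29, -29]
NEG      -> [-29, -29, -29, 29]
MUL      -> [-29, -29, -841]
SUB      -> [-29, 812]
MUL      -> [-23548]
POP      -> []
PUSH -9  -> [-9]
DUP      -> [-9, -9]
STORE 2  -> [-9]
DUP      -> [-9, -9]
NEG      -> [-9, 9]
GT       -> [0]
PUSH 18  -> [0, 18]
NEG      -> [0, -18]
MUL      -> [0]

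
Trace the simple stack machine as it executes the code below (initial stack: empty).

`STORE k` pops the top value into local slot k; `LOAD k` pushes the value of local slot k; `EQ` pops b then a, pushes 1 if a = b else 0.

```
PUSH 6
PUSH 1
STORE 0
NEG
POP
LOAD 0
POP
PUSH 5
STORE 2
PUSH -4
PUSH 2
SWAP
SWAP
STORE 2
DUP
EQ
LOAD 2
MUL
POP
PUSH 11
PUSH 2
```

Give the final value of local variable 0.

PUSH 6  -> 6
PUSH 1  -> 6 1
STORE 0 -> 6
NEG     -> -6
POP     -> (empty)
LOAD 0  -> 1
POP     -> (empty)
PUSH 5  -> 5
STORE 2 -> (empty)
PUSH -4 -> -4
PUSH 2  -> -4 2
SWAP    -> 2 -4
SWAP    -> -4 2
STORE 2 -> -4
DUP     -> -4 -4
EQ      -> 1
LOAD 2  -> 1 2
MUL     -> 2
POP     -> (empty)
PUSH 11 -> 11
PUSH 2  -> 11 2

1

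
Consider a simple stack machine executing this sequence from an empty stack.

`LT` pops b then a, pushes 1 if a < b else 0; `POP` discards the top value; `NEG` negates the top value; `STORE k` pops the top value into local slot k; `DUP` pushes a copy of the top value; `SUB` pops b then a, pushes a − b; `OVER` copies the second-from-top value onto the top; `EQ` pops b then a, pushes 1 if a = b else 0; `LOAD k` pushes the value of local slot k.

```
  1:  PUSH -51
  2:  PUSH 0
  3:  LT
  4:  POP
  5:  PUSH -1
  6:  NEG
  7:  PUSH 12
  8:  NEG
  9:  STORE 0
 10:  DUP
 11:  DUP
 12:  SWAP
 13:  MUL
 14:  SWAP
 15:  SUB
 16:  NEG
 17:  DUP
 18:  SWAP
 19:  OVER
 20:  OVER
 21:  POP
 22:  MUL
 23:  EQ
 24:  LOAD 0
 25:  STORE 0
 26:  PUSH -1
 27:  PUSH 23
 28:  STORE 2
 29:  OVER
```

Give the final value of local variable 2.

PUSH -51 → [-51]
PUSH 0   → [-51, 0]
LT       → [1]
POP      → []
PUSH -1  → [-1]
NEG      → [1]
PUSH 12  → [1, 12]
NEG      → [1, -12]
STORE 0  → [1]
DUP      → [1, 1]
DUP      → [1, 1, 1]
SWAP     → [1, 1, 1]
MUL      → [1, 1]
SWAP     → [1, 1]
SUB      → [0]
NEG      → [0]
DUP      → [0, 0]
SWAP     → [0, 0]
OVER     → [0, 0, 0]
OVER     → [0, 0, 0, 0]
POP      → [0, 0, 0]
MUL      → [0, 0]
EQ       → [1]
LOAD 0   → [1, -12]
STORE 0  → [1]
PUSH -1  → [1, -1]
PUSH 23  → [1, -1, 23]
STORE 2  → [1, -1]
OVER     → [1, -1, 1]

23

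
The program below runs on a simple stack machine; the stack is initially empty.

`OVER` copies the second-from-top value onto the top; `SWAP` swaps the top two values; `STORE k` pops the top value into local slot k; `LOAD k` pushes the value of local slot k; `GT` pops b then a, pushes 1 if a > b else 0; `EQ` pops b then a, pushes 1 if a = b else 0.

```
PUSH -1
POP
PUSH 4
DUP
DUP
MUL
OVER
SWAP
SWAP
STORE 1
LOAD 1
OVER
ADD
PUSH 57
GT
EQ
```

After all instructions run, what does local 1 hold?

PUSH -1 -> -1
POP     -> (empty)
PUSH 4  -> 4
DUP     -> 4 4
DUP     -> 4 4 4
MUL     -> 4 16
OVER    -> 4 16 4
SWAP    -> 4 4 16
SWAP    -> 4 16 4
STORE 1 -> 4 16
LOAD 1  -> 4 16 4
OVER    -> 4 16 4 16
ADD     -> 4 16 20
PUSH 57 -> 4 16 20 57
GT      -> 4 16 0
EQ      -> 4 0

4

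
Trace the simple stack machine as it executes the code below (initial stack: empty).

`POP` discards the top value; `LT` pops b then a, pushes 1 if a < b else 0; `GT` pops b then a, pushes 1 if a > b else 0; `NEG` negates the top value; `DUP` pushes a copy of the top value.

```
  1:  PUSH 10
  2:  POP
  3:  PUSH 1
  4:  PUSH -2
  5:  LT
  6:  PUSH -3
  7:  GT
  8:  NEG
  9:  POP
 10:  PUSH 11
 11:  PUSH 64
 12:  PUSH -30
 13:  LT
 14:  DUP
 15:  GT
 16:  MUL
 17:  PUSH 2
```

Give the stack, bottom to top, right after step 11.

PUSH 10 : 10
POP     : (empty)
PUSH 1  : 1
PUSH -2 : 1 -2
LT      : 0
PUSH -3 : 0 -3
GT      : 1
NEG     : -1
POP     : (empty)
PUSH 11 : 11
PUSH 64 : 11 64

[11, 64]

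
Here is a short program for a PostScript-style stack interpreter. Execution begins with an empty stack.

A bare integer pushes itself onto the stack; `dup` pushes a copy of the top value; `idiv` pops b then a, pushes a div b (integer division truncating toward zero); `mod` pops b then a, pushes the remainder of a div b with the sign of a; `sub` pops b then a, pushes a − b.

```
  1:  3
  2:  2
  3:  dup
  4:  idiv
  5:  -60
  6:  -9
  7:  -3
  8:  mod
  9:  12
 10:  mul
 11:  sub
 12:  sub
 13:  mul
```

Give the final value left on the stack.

183

3    -> 3
2    -> 3 2
dup  -> 3 2 2
idiv -> 3 1
-60  -> 3 1 -60
-9   -> 3 1 -60 -9
-3   -> 3 1 -60 -9 -3
mod  -> 3 1 -60 0
12   -> 3 1 -60 0 12
mul  -> 3 1 -60 0
sub  -> 3 1 -60
sub  -> 3 61
mul  -> 183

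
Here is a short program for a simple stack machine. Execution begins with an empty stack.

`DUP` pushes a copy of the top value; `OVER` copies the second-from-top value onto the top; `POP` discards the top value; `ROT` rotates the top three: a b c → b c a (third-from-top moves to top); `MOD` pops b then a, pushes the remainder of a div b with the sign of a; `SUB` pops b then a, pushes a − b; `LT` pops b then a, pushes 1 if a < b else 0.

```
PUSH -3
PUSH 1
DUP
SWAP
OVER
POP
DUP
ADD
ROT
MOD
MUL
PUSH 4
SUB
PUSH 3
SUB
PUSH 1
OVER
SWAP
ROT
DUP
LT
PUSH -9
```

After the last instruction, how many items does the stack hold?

4

PUSH -3 : -3
PUSH 1  : -3 1
DUP     : -3 1 1
SWAP    : -3 1 1
OVER    : -3 1 1 1
POP     : -3 1 1
DUP     : -3 1 1 1
ADD     : -3 1 2
ROT     : 1 2 -3
MOD     : 1 2
MUL     : 2
PUSH 4  : 2 4
SUB     : -2
PUSH 3  : -2 3
SUB     : -5
PUSH 1  : -5 1
OVER    : -5 1 -5
SWAP    : -5 -5 1
ROT     : -5 1 -5
DUP     : -5 1 -5 -5
LT      : -5 1 0
PUSH -9 : -5 1 0 -9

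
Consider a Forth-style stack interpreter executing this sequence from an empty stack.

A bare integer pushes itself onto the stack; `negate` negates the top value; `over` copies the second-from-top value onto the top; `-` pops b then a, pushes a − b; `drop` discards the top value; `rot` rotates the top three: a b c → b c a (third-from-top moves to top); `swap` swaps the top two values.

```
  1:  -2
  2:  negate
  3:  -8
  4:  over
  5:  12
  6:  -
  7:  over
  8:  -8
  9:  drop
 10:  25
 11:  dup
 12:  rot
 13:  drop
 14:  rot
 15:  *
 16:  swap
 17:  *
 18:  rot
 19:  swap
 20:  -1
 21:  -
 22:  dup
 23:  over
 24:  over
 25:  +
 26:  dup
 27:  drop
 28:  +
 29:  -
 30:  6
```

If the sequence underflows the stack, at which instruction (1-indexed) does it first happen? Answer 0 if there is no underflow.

0

-2      [-2]
negate  [2]
-8      [2, -8]
over    [2, -8, 2]
12      [2, -8, 2, 12]
-       [2, -8, -10]
over    [2, -8, -10, -8]
-8      [2, -8, -10, -8, -8]
drop    [2, -8, -10, -8]
25      [2, -8, -10, -8, 25]
dup     [2, -8, -10, -8, 25, 25]
rot     [2, -8, -10, 25, 25, -8]
drop    [2, -8, -10, 25, 25]
rot     [2, -8, 25, 25, -10]
*       [2, -8, 25, -250]
swap    [2, -8, -250, 25]
*       [2, -8, -6250]
rot     [-8, -6250, 2]
swap    [-8, 2, -6250]
-1      [-8, 2, -6250, -1]
-       [-8, 2, -6249]
dup     [-8, 2, -6249, -6249]
over    [-8, 2, -6249, -6249, -6249]
over    [-8, 2, -6249, -6249, -6249, -6249]
+       [-8, 2, -6249, -6249, -12498]
dup     [-8, 2, -6249, -6249, -12498, -12498]
drop    [-8, 2, -6249, -6249, -12498]
+       [-8, 2, -6249, -18747]
-       [-8, 2, 12498]
6       [-8, 2, 12498, 6]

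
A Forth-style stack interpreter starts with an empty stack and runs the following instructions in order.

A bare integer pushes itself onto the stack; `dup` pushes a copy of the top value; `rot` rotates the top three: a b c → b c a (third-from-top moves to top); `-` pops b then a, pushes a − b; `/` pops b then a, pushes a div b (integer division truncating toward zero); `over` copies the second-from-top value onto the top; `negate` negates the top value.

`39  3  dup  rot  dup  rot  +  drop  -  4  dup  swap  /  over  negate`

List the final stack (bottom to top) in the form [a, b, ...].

39     -> 39
3      -> 39 3
dup    -> 39 3 3
rot    -> 3 3 39
dup    -> 3 3 39 39
rot    -> 3 39 39 3
+      -> 3 39 42
drop   -> 3 39
-      -> -36
4      -> -36 4
dup    -> -36 4 4
swap   -> -36 4 4
/      -> -36 1
over   -> -36 1 -36
negate -> -36 1 36

[-36, 1, 36]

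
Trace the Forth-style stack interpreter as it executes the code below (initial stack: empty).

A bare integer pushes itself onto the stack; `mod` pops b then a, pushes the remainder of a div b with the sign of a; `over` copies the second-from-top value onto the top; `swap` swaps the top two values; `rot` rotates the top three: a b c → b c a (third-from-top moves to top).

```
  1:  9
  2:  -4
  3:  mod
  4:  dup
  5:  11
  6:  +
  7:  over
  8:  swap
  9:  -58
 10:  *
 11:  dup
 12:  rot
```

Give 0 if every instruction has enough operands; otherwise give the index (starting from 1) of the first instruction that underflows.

0

9    → [9]
-4   → [9, -4]
mod  → [1]
dup  → [1, 1]
11   → [1, 1, 11]
+    → [1, 12]
over → [1, 12, 1]
swap → [1, 1, 12]
-58  → [1, 1, 12, -58]
*    → [1, 1, -696]
dup  → [1, 1, -696, -696]
rot  → [1, -696, -696, 1]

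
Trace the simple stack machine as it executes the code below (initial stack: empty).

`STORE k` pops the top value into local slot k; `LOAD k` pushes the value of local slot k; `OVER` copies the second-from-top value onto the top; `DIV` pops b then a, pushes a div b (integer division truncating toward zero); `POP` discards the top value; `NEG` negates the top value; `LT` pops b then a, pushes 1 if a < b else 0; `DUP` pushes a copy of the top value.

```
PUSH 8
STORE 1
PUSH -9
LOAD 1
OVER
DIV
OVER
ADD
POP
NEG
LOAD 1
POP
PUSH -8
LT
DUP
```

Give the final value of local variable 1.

8

PUSH 8  : [8]
STORE 1 : []
PUSH -9 : [-9]
LOAD 1  : [-9, 8]
OVER    : [-9, 8, -9]
DIV     : [-9, 0]
OVER    : [-9, 0, -9]
ADD     : [-9, -9]
POP     : [-9]
NEG     : [9]
LOAD 1  : [9, 8]
POP     : [9]
PUSH -8 : [9, -8]
LT      : [0]
DUP     : [0, 0]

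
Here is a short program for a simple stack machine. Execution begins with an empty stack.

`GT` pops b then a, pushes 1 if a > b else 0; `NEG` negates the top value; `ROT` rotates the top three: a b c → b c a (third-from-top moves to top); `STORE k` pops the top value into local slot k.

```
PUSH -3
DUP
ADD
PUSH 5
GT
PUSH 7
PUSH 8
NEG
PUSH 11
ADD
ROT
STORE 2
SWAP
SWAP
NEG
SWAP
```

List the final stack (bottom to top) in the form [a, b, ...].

[-3, 7]

PUSH -3 : [-3]
DUP     : [-3, -3]
ADD     : [-6]
PUSH 5  : [-6, 5]
GT      : [0]
PUSH 7  : [0, 7]
PUSH 8  : [0, 7, 8]
NEG     : [0, 7, -8]
PUSH 11 : [0, 7, -8, 11]
ADD     : [0, 7, 3]
ROT     : [7, 3, 0]
STORE 2 : [7, 3]
SWAP    : [3, 7]
SWAP    : [7, 3]
NEG     : [7, -3]
SWAP    : [-3, 7]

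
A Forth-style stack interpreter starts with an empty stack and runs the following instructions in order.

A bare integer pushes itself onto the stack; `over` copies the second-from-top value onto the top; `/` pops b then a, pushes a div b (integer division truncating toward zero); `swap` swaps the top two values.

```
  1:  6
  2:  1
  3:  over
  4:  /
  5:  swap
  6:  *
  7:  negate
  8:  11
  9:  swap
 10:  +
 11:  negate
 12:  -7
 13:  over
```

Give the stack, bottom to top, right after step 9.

6      : 6
1      : 6 1
over   : 6 1 6
/      : 6 0
swap   : 0 6
*      : 0
negate : 0
11     : 0 11
swap   : 11 0

[11, 0]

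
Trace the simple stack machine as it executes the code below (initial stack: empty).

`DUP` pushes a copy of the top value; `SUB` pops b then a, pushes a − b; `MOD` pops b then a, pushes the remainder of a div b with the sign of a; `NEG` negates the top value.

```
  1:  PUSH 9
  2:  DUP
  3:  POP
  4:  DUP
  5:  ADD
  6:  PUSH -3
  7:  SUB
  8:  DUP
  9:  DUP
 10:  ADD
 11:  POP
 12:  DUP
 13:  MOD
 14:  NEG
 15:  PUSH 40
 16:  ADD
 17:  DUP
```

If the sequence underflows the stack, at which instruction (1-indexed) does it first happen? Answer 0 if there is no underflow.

0

PUSH 9  : [9]
DUP     : [9, 9]
POP     : [9]
DUP     : [9, 9]
ADD     : [18]
PUSH -3 : [18, -3]
SUB     : [21]
DUP     : [21, 21]
DUP     : [21, 21, 21]
ADD     : [21, 42]
POP     : [21]
DUP     : [21, 21]
MOD     : [0]
NEG     : [0]
PUSH 40 : [0, 40]
ADD     : [40]
DUP     : [40, 40]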